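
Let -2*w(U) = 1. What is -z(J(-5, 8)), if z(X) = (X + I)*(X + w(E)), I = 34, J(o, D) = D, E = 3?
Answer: -315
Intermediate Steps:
w(U) = -½ (w(U) = -½*1 = -½)
z(X) = (34 + X)*(-½ + X) (z(X) = (X + 34)*(X - ½) = (34 + X)*(-½ + X))
-z(J(-5, 8)) = -(-17 + 8² + (67/2)*8) = -(-17 + 64 + 268) = -1*315 = -315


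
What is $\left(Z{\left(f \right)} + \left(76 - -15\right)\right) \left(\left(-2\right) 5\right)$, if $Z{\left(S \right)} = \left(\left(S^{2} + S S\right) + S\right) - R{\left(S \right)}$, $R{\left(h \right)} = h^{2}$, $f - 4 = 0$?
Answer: $-1110$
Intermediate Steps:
$f = 4$ ($f = 4 + 0 = 4$)
$Z{\left(S \right)} = S + S^{2}$ ($Z{\left(S \right)} = \left(\left(S^{2} + S S\right) + S\right) - S^{2} = \left(\left(S^{2} + S^{2}\right) + S\right) - S^{2} = \left(2 S^{2} + S\right) - S^{2} = \left(S + 2 S^{2}\right) - S^{2} = S + S^{2}$)
$\left(Z{\left(f \right)} + \left(76 - -15\right)\right) \left(\left(-2\right) 5\right) = \left(4 \left(1 + 4\right) + \left(76 - -15\right)\right) \left(\left(-2\right) 5\right) = \left(4 \cdot 5 + \left(76 + 15\right)\right) \left(-10\right) = \left(20 + 91\right) \left(-10\right) = 111 \left(-10\right) = -1110$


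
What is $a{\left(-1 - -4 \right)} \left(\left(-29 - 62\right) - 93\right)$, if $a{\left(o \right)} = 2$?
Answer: $-368$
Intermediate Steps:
$a{\left(-1 - -4 \right)} \left(\left(-29 - 62\right) - 93\right) = 2 \left(\left(-29 - 62\right) - 93\right) = 2 \left(-91 - 93\right) = 2 \left(-184\right) = -368$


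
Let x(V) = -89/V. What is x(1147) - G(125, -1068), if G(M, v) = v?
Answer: 1224907/1147 ≈ 1067.9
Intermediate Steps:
x(1147) - G(125, -1068) = -89/1147 - 1*(-1068) = -89*1/1147 + 1068 = -89/1147 + 1068 = 1224907/1147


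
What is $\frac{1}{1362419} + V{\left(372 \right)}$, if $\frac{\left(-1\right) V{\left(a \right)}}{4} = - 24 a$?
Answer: $\frac{48654707329}{1362419} \approx 35712.0$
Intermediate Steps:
$V{\left(a \right)} = 96 a$ ($V{\left(a \right)} = - 4 \left(- 24 a\right) = 96 a$)
$\frac{1}{1362419} + V{\left(372 \right)} = \frac{1}{1362419} + 96 \cdot 372 = \frac{1}{1362419} + 35712 = \frac{48654707329}{1362419}$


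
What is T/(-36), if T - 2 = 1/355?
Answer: -79/1420 ≈ -0.055634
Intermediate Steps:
T = 711/355 (T = 2 + 1/355 = 711/355 ≈ 2.0028)
T/(-36) = (711/355)/(-36) = -1/36*711/355 = -79/1420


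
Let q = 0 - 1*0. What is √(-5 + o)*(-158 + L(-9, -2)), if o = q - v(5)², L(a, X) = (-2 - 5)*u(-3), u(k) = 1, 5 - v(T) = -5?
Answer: -165*I*√105 ≈ -1690.7*I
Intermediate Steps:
v(T) = 10 (v(T) = 5 - 1*(-5) = 5 + 5 = 10)
L(a, X) = -7 (L(a, X) = (-2 - 5)*1 = -7*1 = -7)
q = 0 (q = 0 + 0 = 0)
o = -100 (o = 0 - 1*10² = 0 - 1*100 = 0 - 100 = -100)
√(-5 + o)*(-158 + L(-9, -2)) = √(-5 - 100)*(-158 - 7) = √(-105)*(-165) = (I*√105)*(-165) = -165*I*√105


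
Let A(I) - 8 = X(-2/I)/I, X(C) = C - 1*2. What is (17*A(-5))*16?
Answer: 56576/25 ≈ 2263.0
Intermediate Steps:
X(C) = -2 + C (X(C) = C - 2 = -2 + C)
A(I) = 8 + (-2 - 2/I)/I
(17*A(-5))*16 = (17*(8 - 2/(-5) - 2/(-5)²))*16 = (17*(8 - 2*(-⅕) - 2*1/25))*16 = (17*(8 + ⅖ - 2/25))*16 = (17*(208/25))*16 = (3536/25)*16 = 56576/25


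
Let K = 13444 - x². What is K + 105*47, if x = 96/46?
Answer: 9720187/529 ≈ 18375.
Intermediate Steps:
x = 48/23 (x = 96*(1/46) = 48/23 ≈ 2.0870)
K = 7109572/529 (K = 13444 - (48/23)² = 13444 - 1*2304/529 = 13444 - 2304/529 = 7109572/529 ≈ 13440.)
K + 105*47 = 7109572/529 + 105*47 = 7109572/529 + 4935 = 9720187/529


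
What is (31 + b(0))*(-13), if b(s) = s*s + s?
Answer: -403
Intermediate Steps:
b(s) = s + s**2 (b(s) = s**2 + s = s + s**2)
(31 + b(0))*(-13) = (31 + 0*(1 + 0))*(-13) = (31 + 0*1)*(-13) = (31 + 0)*(-13) = 31*(-13) = -403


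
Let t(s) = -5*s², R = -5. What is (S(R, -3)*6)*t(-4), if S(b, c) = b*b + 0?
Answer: -12000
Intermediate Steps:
S(b, c) = b² (S(b, c) = b² + 0 = b²)
(S(R, -3)*6)*t(-4) = ((-5)²*6)*(-5*(-4)²) = (25*6)*(-5*16) = 150*(-80) = -12000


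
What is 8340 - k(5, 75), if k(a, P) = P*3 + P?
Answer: 8040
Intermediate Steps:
k(a, P) = 4*P (k(a, P) = 3*P + P = 4*P)
8340 - k(5, 75) = 8340 - 4*75 = 8340 - 1*300 = 8340 - 300 = 8040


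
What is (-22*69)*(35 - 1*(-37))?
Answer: -109296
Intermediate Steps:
(-22*69)*(35 - 1*(-37)) = -1518*(35 + 37) = -1518*72 = -109296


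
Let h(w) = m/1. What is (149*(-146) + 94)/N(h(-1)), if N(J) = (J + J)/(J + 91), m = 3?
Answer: -339340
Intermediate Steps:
h(w) = 3 (h(w) = 3/1 = 3*1 = 3)
N(J) = 2*J/(91 + J) (N(J) = (2*J)/(91 + J) = 2*J/(91 + J))
(149*(-146) + 94)/N(h(-1)) = (149*(-146) + 94)/((2*3/(91 + 3))) = (-21754 + 94)/((2*3/94)) = -21660/(2*3*(1/94)) = -21660/3/47 = -21660*47/3 = -339340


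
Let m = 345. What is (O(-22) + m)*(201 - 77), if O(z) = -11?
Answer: 41416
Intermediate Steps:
(O(-22) + m)*(201 - 77) = (-11 + 345)*(201 - 77) = 334*124 = 41416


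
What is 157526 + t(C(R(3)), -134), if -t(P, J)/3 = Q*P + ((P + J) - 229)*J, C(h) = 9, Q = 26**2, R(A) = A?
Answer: -3034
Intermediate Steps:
Q = 676
t(P, J) = -2028*P - 3*J*(-229 + J + P) (t(P, J) = -3*(676*P + ((P + J) - 229)*J) = -3*(676*P + ((J + P) - 229)*J) = -3*(676*P + (-229 + J + P)*J) = -3*(676*P + J*(-229 + J + P)) = -2028*P - 3*J*(-229 + J + P))
157526 + t(C(R(3)), -134) = 157526 + (-2028*9 - 3*(-134)**2 + 687*(-134) - 3*(-134)*9) = 157526 + (-18252 - 3*17956 - 92058 + 3618) = 157526 + (-18252 - 53868 - 92058 + 3618) = 157526 - 160560 = -3034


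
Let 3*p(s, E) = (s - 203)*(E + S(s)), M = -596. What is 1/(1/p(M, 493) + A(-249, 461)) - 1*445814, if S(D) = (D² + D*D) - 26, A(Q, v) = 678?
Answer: -171687263162619749/385109628075 ≈ -4.4581e+5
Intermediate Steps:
S(D) = -26 + 2*D² (S(D) = (D² + D²) - 26 = 2*D² - 26 = -26 + 2*D²)
p(s, E) = (-203 + s)*(-26 + E + 2*s²)/3 (p(s, E) = ((s - 203)*(E + (-26 + 2*s²)))/3 = ((-203 + s)*(-26 + E + 2*s²))/3 = (-203 + s)*(-26 + E + 2*s²)/3)
1/(1/p(M, 493) + A(-249, 461)) - 1*445814 = 1/(1/(5278/3 - 406/3*(-596)² - 203/3*493 + (⅓)*493*(-596) + (⅔)*(-596)*(-13 + (-596)²)) + 678) - 1*445814 = 1/(1/(5278/3 - 406/3*355216 - 100079/3 - 293828/3 + (⅔)*(-596)*(-13 + 355216)) + 678) - 445814 = 1/(1/(5278/3 - 144217696/3 - 100079/3 - 293828/3 + (⅔)*(-596)*355203) + 678) - 445814 = 1/(1/(5278/3 - 144217696/3 - 100079/3 - 293828/3 - 141133992) + 678) - 445814 = 1/(1/(-568008301/3) + 678) - 445814 = 1/(-3/568008301 + 678) - 445814 = 1/(385109628075/568008301) - 445814 = 568008301/385109628075 - 445814 = -171687263162619749/385109628075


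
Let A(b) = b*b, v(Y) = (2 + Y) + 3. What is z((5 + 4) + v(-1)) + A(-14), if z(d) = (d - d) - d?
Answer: 183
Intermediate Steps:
v(Y) = 5 + Y
z(d) = -d (z(d) = 0 - d = -d)
A(b) = b**2
z((5 + 4) + v(-1)) + A(-14) = -((5 + 4) + (5 - 1)) + (-14)**2 = -(9 + 4) + 196 = -1*13 + 196 = -13 + 196 = 183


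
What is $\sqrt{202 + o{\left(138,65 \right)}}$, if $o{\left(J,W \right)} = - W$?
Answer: $\sqrt{137} \approx 11.705$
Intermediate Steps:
$\sqrt{202 + o{\left(138,65 \right)}} = \sqrt{202 - 65} = \sqrt{137}$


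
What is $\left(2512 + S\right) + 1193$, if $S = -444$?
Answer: $3261$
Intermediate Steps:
$\left(2512 + S\right) + 1193 = \left(2512 - 444\right) + 1193 = 2068 + 1193 = 3261$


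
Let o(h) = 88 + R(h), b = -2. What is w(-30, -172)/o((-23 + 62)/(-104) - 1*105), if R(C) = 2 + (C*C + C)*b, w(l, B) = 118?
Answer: -3776/701025 ≈ -0.0053864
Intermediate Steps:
R(C) = 2 - 2*C - 2*C**2 (R(C) = 2 + (C*C + C)*(-2) = 2 + (C**2 + C)*(-2) = 2 + (C + C**2)*(-2) = 2 + (-2*C - 2*C**2) = 2 - 2*C - 2*C**2)
o(h) = 90 - 2*h - 2*h**2 (o(h) = 88 + (2 - 2*h - 2*h**2) = 90 - 2*h - 2*h**2)
w(-30, -172)/o((-23 + 62)/(-104) - 1*105) = 118/(90 - 2*((-23 + 62)/(-104) - 1*105) - 2*((-23 + 62)/(-104) - 1*105)**2) = 118/(90 - 2*(39*(-1/104) - 105) - 2*(39*(-1/104) - 105)**2) = 118/(90 - 2*(-3/8 - 105) - 2*(-3/8 - 105)**2) = 118/(90 - 2*(-843/8) - 2*(-843/8)**2) = 118/(90 + 843/4 - 2*710649/64) = 118/(90 + 843/4 - 710649/32) = 118/(-701025/32) = 118*(-32/701025) = -3776/701025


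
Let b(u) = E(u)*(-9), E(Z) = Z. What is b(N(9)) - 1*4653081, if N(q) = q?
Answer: -4653162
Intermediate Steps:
b(u) = -9*u (b(u) = u*(-9) = -9*u)
b(N(9)) - 1*4653081 = -9*9 - 1*4653081 = -81 - 4653081 = -4653162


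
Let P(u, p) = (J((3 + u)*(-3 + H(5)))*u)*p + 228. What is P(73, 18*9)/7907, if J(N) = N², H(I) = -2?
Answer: 1707674628/7907 ≈ 2.1597e+5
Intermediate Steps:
P(u, p) = 228 + p*u*(-15 - 5*u)² (P(u, p) = (((3 + u)*(-3 - 2))²*u)*p + 228 = (((3 + u)*(-5))²*u)*p + 228 = ((-15 - 5*u)²*u)*p + 228 = (u*(-15 - 5*u)²)*p + 228 = p*u*(-15 - 5*u)² + 228 = 228 + p*u*(-15 - 5*u)²)
P(73, 18*9)/7907 = (228 + 25*(18*9)*73*(3 + 73)²)/7907 = (228 + 25*162*73*76²)*(1/7907) = (228 + 25*162*73*5776)*(1/7907) = (228 + 1707674400)*(1/7907) = 1707674628*(1/7907) = 1707674628/7907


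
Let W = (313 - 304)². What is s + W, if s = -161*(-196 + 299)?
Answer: -16502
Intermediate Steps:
W = 81 (W = 9² = 81)
s = -16583 (s = -161*103 = -16583)
s + W = -16583 + 81 = -16502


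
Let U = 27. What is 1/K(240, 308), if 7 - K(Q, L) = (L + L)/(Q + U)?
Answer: 267/1253 ≈ 0.21309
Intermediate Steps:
K(Q, L) = 7 - 2*L/(27 + Q) (K(Q, L) = 7 - (L + L)/(Q + 27) = 7 - 2*L/(27 + Q))
1/K(240, 308) = 1/((189 - 2*308 + 7*240)/(27 + 240)) = 1/((189 - 616 + 1680)/267) = 1/((1/267)*1253) = 1/(1253/267) = 267/1253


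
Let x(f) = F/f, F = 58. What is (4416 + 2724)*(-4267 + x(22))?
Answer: -334923120/11 ≈ -3.0448e+7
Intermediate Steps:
x(f) = 58/f
(4416 + 2724)*(-4267 + x(22)) = (4416 + 2724)*(-4267 + 58/22) = 7140*(-4267 + 58*(1/22)) = 7140*(-4267 + 29/11) = 7140*(-46908/11) = -334923120/11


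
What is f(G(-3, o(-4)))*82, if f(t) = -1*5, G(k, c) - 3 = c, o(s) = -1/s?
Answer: -410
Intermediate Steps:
G(k, c) = 3 + c
f(t) = -5
f(G(-3, o(-4)))*82 = -5*82 = -410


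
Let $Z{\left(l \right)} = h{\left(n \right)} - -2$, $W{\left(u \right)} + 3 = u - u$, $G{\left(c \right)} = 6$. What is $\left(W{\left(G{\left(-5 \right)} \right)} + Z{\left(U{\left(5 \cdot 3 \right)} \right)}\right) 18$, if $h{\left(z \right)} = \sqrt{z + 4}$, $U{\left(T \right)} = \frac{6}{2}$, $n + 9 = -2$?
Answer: $-18 + 18 i \sqrt{7} \approx -18.0 + 47.624 i$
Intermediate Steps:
$n = -11$ ($n = -9 - 2 = -11$)
$U{\left(T \right)} = 3$ ($U{\left(T \right)} = 6 \cdot \frac{1}{2} = 3$)
$W{\left(u \right)} = -3$ ($W{\left(u \right)} = -3 + \left(u - u\right) = -3 + 0 = -3$)
$h{\left(z \right)} = \sqrt{4 + z}$
$Z{\left(l \right)} = 2 + i \sqrt{7}$ ($Z{\left(l \right)} = \sqrt{4 - 11} - -2 = \sqrt{-7} + 2 = i \sqrt{7} + 2 = 2 + i \sqrt{7}$)
$\left(W{\left(G{\left(-5 \right)} \right)} + Z{\left(U{\left(5 \cdot 3 \right)} \right)}\right) 18 = \left(-3 + \left(2 + i \sqrt{7}\right)\right) 18 = \left(-1 + i \sqrt{7}\right) 18 = -18 + 18 i \sqrt{7}$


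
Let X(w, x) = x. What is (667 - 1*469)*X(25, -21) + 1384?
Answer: -2774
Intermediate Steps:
(667 - 1*469)*X(25, -21) + 1384 = (667 - 1*469)*(-21) + 1384 = (667 - 469)*(-21) + 1384 = 198*(-21) + 1384 = -4158 + 1384 = -2774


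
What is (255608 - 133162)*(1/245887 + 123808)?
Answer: 3727596357886862/245887 ≈ 1.5160e+10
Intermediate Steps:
(255608 - 133162)*(1/245887 + 123808) = 122446*(1/245887 + 123808) = 122446*(30442777697/245887) = 3727596357886862/245887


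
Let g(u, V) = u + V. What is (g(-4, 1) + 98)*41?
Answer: 3895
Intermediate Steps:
g(u, V) = V + u
(g(-4, 1) + 98)*41 = ((1 - 4) + 98)*41 = (-3 + 98)*41 = 95*41 = 3895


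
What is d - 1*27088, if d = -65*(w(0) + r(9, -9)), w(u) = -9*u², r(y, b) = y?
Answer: -27673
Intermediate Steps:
d = -585 (d = -65*(-9*0² + 9) = -65*(-9*0 + 9) = -65*(0 + 9) = -65*9 = -585)
d - 1*27088 = -585 - 1*27088 = -585 - 27088 = -27673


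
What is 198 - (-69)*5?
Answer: 543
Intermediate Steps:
198 - (-69)*5 = 198 - 1*(-345) = 198 + 345 = 543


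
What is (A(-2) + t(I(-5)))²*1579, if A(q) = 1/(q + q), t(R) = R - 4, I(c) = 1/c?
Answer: 12507259/400 ≈ 31268.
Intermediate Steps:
t(R) = -4 + R
A(q) = 1/(2*q)
(A(-2) + t(I(-5)))²*1579 = ((½)/(-2) + (-4 + 1/(-5)))²*1579 = ((½)*(-½) + (-4 - ⅕))²*1579 = (-¼ - 21/5)²*1579 = (-89/20)²*1579 = (7921/400)*1579 = 12507259/400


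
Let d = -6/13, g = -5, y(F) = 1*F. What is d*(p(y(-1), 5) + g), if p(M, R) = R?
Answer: 0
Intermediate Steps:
y(F) = F
d = -6/13 (d = -6*1/13 = -6/13 ≈ -0.46154)
d*(p(y(-1), 5) + g) = -6*(5 - 5)/13 = -6/13*0 = 0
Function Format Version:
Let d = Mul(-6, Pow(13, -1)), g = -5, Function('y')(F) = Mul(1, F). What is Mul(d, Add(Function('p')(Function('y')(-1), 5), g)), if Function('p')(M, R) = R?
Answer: 0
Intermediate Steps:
Function('y')(F) = F
d = Rational(-6, 13) (d = Mul(-6, Rational(1, 13)) = Rational(-6, 13) ≈ -0.46154)
Mul(d, Add(Function('p')(Function('y')(-1), 5), g)) = Mul(Rational(-6, 13), Add(5, -5)) = Mul(Rational(-6, 13), 0) = 0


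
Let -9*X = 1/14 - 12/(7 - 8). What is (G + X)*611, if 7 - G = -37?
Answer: 3284125/126 ≈ 26064.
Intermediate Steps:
G = 44 (G = 7 - 1*(-37) = 7 + 37 = 44)
X = -169/126 (X = -(1/14 - 12/(7 - 8))/9 = -(1*(1/14) - 12/(-1))/9 = -(1/14 - 12*(-1))/9 = -(1/14 + 12)/9 = -⅑*169/14 = -169/126 ≈ -1.3413)
(G + X)*611 = (44 - 169/126)*611 = (5375/126)*611 = 3284125/126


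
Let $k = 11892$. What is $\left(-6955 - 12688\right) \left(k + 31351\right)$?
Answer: $-849422249$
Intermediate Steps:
$\left(-6955 - 12688\right) \left(k + 31351\right) = \left(-6955 - 12688\right) \left(11892 + 31351\right) = \left(-19643\right) 43243 = -849422249$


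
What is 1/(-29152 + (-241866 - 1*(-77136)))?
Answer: -1/193882 ≈ -5.1578e-6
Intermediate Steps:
1/(-29152 + (-241866 - 1*(-77136))) = 1/(-29152 + (-241866 + 77136)) = 1/(-29152 - 164730) = 1/(-193882) = -1/193882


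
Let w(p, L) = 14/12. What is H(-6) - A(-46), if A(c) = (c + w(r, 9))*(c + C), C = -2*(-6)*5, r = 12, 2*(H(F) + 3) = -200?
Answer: 1574/3 ≈ 524.67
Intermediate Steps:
H(F) = -103 (H(F) = -3 + (½)*(-200) = -3 - 100 = -103)
w(p, L) = 7/6 (w(p, L) = 14*(1/12) = 7/6)
C = 60 (C = 12*5 = 60)
A(c) = (60 + c)*(7/6 + c) (A(c) = (c + 7/6)*(c + 60) = (7/6 + c)*(60 + c) = (60 + c)*(7/6 + c))
H(-6) - A(-46) = -103 - (70 + (-46)² + (367/6)*(-46)) = -103 - (70 + 2116 - 8441/3) = -103 - 1*(-1883/3) = -103 + 1883/3 = 1574/3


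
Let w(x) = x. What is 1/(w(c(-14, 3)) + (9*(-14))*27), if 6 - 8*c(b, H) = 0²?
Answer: -4/13605 ≈ -0.00029401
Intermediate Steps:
c(b, H) = ¾ (c(b, H) = ¾ - ⅛*0² = ¾ - ⅛*0 = ¾ + 0 = ¾)
1/(w(c(-14, 3)) + (9*(-14))*27) = 1/(¾ + (9*(-14))*27) = 1/(¾ - 126*27) = 1/(¾ - 3402) = 1/(-13605/4) = -4/13605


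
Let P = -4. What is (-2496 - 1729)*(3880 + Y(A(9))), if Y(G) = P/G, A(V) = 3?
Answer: -49162100/3 ≈ -1.6387e+7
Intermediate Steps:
Y(G) = -4/G
(-2496 - 1729)*(3880 + Y(A(9))) = (-2496 - 1729)*(3880 - 4/3) = -4225*(3880 - 4*⅓) = -4225*(3880 - 4/3) = -4225*11636/3 = -49162100/3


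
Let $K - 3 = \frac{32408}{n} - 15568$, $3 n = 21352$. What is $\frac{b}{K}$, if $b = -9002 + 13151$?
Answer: $- \frac{11073681}{41530832} \approx -0.26664$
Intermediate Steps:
$n = \frac{21352}{3}$ ($n = \frac{1}{3} \cdot 21352 = \frac{21352}{3} \approx 7117.3$)
$b = 4149$
$K = - \frac{41530832}{2669}$ ($K = 3 - \left(15568 - \frac{32408}{\frac{21352}{3}}\right) = 3 + \left(32408 \cdot \frac{3}{21352} - 15568\right) = 3 + \left(\frac{12153}{2669} - 15568\right) = 3 - \frac{41538839}{2669} = - \frac{41530832}{2669} \approx -15560.0$)
$\frac{b}{K} = \frac{4149}{- \frac{41530832}{2669}} = 4149 \left(- \frac{2669}{41530832}\right) = - \frac{11073681}{41530832}$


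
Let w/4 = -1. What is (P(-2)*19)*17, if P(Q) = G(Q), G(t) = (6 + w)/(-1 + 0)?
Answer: -646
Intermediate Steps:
w = -4 (w = 4*(-1) = -4)
G(t) = -2 (G(t) = (6 - 4)/(-1 + 0) = 2/(-1) = 2*(-1) = -2)
P(Q) = -2
(P(-2)*19)*17 = -2*19*17 = -38*17 = -646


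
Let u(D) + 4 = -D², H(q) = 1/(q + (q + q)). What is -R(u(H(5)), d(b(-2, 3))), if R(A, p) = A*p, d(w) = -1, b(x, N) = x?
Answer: -901/225 ≈ -4.0044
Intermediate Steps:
H(q) = 1/(3*q) (H(q) = 1/(q + 2*q) = 1/(3*q))
u(D) = -4 - D²
-R(u(H(5)), d(b(-2, 3))) = -(-4 - ((⅓)/5)²)*(-1) = -(-4 - ((⅓)*(⅕))²)*(-1) = -(-4 - (1/15)²)*(-1) = -(-4 - 1*1/225)*(-1) = -(-4 - 1/225)*(-1) = -(-901)*(-1)/225 = -1*901/225 = -901/225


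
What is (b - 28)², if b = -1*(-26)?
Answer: 4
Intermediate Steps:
b = 26
(b - 28)² = (26 - 28)² = (-2)² = 4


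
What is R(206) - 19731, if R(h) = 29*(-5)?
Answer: -19876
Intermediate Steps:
R(h) = -145
R(206) - 19731 = -145 - 19731 = -19876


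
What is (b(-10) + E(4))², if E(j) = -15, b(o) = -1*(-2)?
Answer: 169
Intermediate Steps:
b(o) = 2
(b(-10) + E(4))² = (2 - 15)² = (-13)² = 169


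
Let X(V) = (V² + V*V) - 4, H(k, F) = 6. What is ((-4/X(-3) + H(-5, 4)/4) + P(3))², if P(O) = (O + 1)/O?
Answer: 11449/1764 ≈ 6.4904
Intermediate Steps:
P(O) = (1 + O)/O
X(V) = -4 + 2*V² (X(V) = (V² + V²) - 4 = 2*V² - 4 = -4 + 2*V²)
((-4/X(-3) + H(-5, 4)/4) + P(3))² = ((-4/(-4 + 2*(-3)²) + 6/4) + (1 + 3)/3)² = ((-4/(-4 + 2*9) + 6*(¼)) + (⅓)*4)² = ((-4/(-4 + 18) + 3/2) + 4/3)² = ((-4/14 + 3/2) + 4/3)² = ((-4*1/14 + 3/2) + 4/3)² = ((-2/7 + 3/2) + 4/3)² = (17/14 + 4/3)² = (107/42)² = 11449/1764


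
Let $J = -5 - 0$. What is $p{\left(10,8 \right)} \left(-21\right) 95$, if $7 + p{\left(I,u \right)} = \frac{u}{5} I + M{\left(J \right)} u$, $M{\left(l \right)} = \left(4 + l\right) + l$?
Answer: $77805$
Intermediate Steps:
$J = -5$ ($J = -5 + 0 = -5$)
$M{\left(l \right)} = 4 + 2 l$
$p{\left(I,u \right)} = -7 - 6 u + \frac{I u}{5}$ ($p{\left(I,u \right)} = -7 + \left(\frac{u}{5} I + \left(4 + 2 \left(-5\right)\right) u\right) = -7 + \left(u \frac{1}{5} I + \left(4 - 10\right) u\right) = -7 + \left(\frac{u}{5} I - 6 u\right) = -7 + \left(\frac{I u}{5} - 6 u\right) = -7 + \left(- 6 u + \frac{I u}{5}\right) = -7 - 6 u + \frac{I u}{5}$)
$p{\left(10,8 \right)} \left(-21\right) 95 = \left(-7 - 48 + \frac{1}{5} \cdot 10 \cdot 8\right) \left(-21\right) 95 = \left(-7 - 48 + 16\right) \left(-21\right) 95 = \left(-39\right) \left(-21\right) 95 = 819 \cdot 95 = 77805$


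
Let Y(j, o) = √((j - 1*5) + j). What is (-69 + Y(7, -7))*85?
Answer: -5610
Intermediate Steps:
Y(j, o) = √(-5 + 2*j) (Y(j, o) = √((j - 5) + j) = √((-5 + j) + j) = √(-5 + 2*j))
(-69 + Y(7, -7))*85 = (-69 + √(-5 + 2*7))*85 = (-69 + √(-5 + 14))*85 = (-69 + √9)*85 = (-69 + 3)*85 = -66*85 = -5610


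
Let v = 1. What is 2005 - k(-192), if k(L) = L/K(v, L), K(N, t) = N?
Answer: 2197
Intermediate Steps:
k(L) = L (k(L) = L/1 = L*1 = L)
2005 - k(-192) = 2005 - 1*(-192) = 2005 + 192 = 2197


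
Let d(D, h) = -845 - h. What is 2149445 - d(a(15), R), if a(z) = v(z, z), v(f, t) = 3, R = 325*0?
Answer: 2150290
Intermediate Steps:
R = 0
a(z) = 3
2149445 - d(a(15), R) = 2149445 - (-845 - 1*0) = 2149445 - (-845 + 0) = 2149445 - 1*(-845) = 2149445 + 845 = 2150290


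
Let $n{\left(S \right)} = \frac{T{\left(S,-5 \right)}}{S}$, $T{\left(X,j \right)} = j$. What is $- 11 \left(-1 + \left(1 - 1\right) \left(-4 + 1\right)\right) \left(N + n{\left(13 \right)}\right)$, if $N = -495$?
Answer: $- \frac{70840}{13} \approx -5449.2$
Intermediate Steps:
$n{\left(S \right)} = - \frac{5}{S}$
$- 11 \left(-1 + \left(1 - 1\right) \left(-4 + 1\right)\right) \left(N + n{\left(13 \right)}\right) = - 11 \left(-1 + \left(1 - 1\right) \left(-4 + 1\right)\right) \left(-495 - \frac{5}{13}\right) = - 11 \left(-1 + 0 \left(-3\right)\right) \left(-495 - \frac{5}{13}\right) = - 11 \left(-1 + 0\right) \left(-495 - \frac{5}{13}\right) = \left(-11\right) \left(-1\right) \left(- \frac{6440}{13}\right) = 11 \left(- \frac{6440}{13}\right) = - \frac{70840}{13}$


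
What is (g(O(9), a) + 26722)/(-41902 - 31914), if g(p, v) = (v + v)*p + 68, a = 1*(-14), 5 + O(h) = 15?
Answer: -13255/36908 ≈ -0.35914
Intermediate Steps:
O(h) = 10 (O(h) = -5 + 15 = 10)
a = -14
g(p, v) = 68 + 2*p*v (g(p, v) = (2*v)*p + 68 = 2*p*v + 68 = 68 + 2*p*v)
(g(O(9), a) + 26722)/(-41902 - 31914) = ((68 + 2*10*(-14)) + 26722)/(-41902 - 31914) = ((68 - 280) + 26722)/(-73816) = (-212 + 26722)*(-1/73816) = 26510*(-1/73816) = -13255/36908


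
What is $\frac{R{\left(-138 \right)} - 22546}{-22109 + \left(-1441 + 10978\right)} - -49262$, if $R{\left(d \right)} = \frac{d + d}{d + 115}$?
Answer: $\frac{309672199}{6286} \approx 49264.0$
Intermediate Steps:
$R{\left(d \right)} = \frac{2 d}{115 + d}$
$\frac{R{\left(-138 \right)} - 22546}{-22109 + \left(-1441 + 10978\right)} - -49262 = \frac{2 \left(-138\right) \frac{1}{115 - 138} - 22546}{-22109 + \left(-1441 + 10978\right)} - -49262 = \frac{2 \left(-138\right) \frac{1}{-23} - 22546}{-22109 + 9537} + 49262 = \frac{2 \left(-138\right) \left(- \frac{1}{23}\right) - 22546}{-12572} + 49262 = \left(12 - 22546\right) \left(- \frac{1}{12572}\right) + 49262 = \left(-22534\right) \left(- \frac{1}{12572}\right) + 49262 = \frac{11267}{6286} + 49262 = \frac{309672199}{6286}$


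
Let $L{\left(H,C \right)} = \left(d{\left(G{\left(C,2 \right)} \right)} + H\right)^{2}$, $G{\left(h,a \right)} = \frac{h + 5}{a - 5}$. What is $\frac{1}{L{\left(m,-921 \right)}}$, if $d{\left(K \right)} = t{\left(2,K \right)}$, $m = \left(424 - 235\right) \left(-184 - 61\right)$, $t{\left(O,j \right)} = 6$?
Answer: $\frac{1}{2143597401} \approx 4.6651 \cdot 10^{-10}$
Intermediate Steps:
$G{\left(h,a \right)} = \frac{5 + h}{-5 + a}$
$m = -46305$ ($m = 189 \left(-245\right) = -46305$)
$d{\left(K \right)} = 6$
$L{\left(H,C \right)} = \left(6 + H\right)^{2}$
$\frac{1}{L{\left(m,-921 \right)}} = \frac{1}{\left(6 - 46305\right)^{2}} = \frac{1}{\left(-46299\right)^{2}} = \frac{1}{2143597401}$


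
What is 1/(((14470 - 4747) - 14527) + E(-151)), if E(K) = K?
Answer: -1/4955 ≈ -0.00020182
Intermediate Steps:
1/(((14470 - 4747) - 14527) + E(-151)) = 1/(((14470 - 4747) - 14527) - 151) = 1/((9723 - 14527) - 151) = 1/(-4804 - 151) = 1/(-4955) = -1/4955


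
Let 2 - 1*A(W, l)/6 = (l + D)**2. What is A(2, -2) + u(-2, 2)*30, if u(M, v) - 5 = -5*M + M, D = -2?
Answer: 306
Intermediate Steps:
A(W, l) = 12 - 6*(-2 + l)**2 (A(W, l) = 12 - 6*(l - 2)**2 = 12 - 6*(-2 + l)**2)
u(M, v) = 5 - 4*M (u(M, v) = 5 + (-5*M + M) = 5 - 4*M)
A(2, -2) + u(-2, 2)*30 = (12 - 6*(-2 - 2)**2) + (5 - 4*(-2))*30 = (12 - 6*(-4)**2) + (5 + 8)*30 = (12 - 6*16) + 13*30 = (12 - 96) + 390 = -84 + 390 = 306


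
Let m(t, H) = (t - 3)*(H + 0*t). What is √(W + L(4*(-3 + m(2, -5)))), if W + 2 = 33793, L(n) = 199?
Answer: √33990 ≈ 184.36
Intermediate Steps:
m(t, H) = H*(-3 + t) (m(t, H) = (-3 + t)*(H + 0) = (-3 + t)*H = H*(-3 + t))
W = 33791 (W = -2 + 33793 = 33791)
√(W + L(4*(-3 + m(2, -5)))) = √(33791 + 199) = √33990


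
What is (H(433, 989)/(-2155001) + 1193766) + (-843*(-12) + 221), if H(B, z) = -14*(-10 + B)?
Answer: 2594843175025/2155001 ≈ 1.2041e+6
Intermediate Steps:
H(B, z) = 140 - 14*B
(H(433, 989)/(-2155001) + 1193766) + (-843*(-12) + 221) = ((140 - 14*433)/(-2155001) + 1193766) + (-843*(-12) + 221) = ((140 - 6062)*(-1/2155001) + 1193766) + (10116 + 221) = (-5922*(-1/2155001) + 1193766) + 10337 = (5922/2155001 + 1193766) + 10337 = 2572566929688/2155001 + 10337 = 2594843175025/2155001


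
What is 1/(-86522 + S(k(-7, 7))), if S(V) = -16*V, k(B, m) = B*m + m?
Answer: -1/85850 ≈ -1.1648e-5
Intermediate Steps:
k(B, m) = m + B*m
1/(-86522 + S(k(-7, 7))) = 1/(-86522 - 112*(1 - 7)) = 1/(-86522 - 112*(-6)) = 1/(-86522 - 16*(-42)) = 1/(-86522 + 672) = 1/(-85850) = -1/85850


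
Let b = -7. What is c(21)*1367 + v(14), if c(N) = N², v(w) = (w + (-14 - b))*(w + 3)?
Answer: 602966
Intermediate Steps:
v(w) = (-7 + w)*(3 + w) (v(w) = (w + (-14 - 1*(-7)))*(w + 3) = (w + (-14 + 7))*(3 + w) = (w - 7)*(3 + w) = (-7 + w)*(3 + w))
c(21)*1367 + v(14) = 21²*1367 + (-21 + 14² - 4*14) = 441*1367 + (-21 + 196 - 56) = 602847 + 119 = 602966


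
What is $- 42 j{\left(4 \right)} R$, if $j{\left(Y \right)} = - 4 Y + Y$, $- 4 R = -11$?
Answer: $1386$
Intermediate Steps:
$R = \frac{11}{4}$ ($R = \left(- \frac{1}{4}\right) \left(-11\right) = \frac{11}{4} \approx 2.75$)
$j{\left(Y \right)} = - 3 Y$
$- 42 j{\left(4 \right)} R = - 42 \left(\left(-3\right) 4\right) \frac{11}{4} = \left(-42\right) \left(-12\right) \frac{11}{4} = 504 \cdot \frac{11}{4} = 1386$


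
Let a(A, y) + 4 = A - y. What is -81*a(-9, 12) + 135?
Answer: 2160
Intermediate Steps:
a(A, y) = -4 + A - y (a(A, y) = -4 + (A - y) = -4 + A - y)
-81*a(-9, 12) + 135 = -81*(-4 - 9 - 1*12) + 135 = -81*(-4 - 9 - 12) + 135 = -81*(-25) + 135 = 2025 + 135 = 2160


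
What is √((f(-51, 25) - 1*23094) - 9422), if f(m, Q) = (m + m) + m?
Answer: I*√32669 ≈ 180.75*I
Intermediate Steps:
f(m, Q) = 3*m (f(m, Q) = 2*m + m = 3*m)
√((f(-51, 25) - 1*23094) - 9422) = √((3*(-51) - 1*23094) - 9422) = √((-153 - 23094) - 9422) = √(-23247 - 9422) = √(-32669) = I*√32669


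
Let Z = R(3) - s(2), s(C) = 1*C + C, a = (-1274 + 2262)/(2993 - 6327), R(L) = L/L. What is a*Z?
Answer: 1482/1667 ≈ 0.88902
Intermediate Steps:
R(L) = 1
a = -494/1667 (a = 988/(-3334) = 988*(-1/3334) = -494/1667 ≈ -0.29634)
s(C) = 2*C (s(C) = C + C = 2*C)
Z = -3 (Z = 1 - 2*2 = 1 - 1*4 = 1 - 4 = -3)
a*Z = -494/1667*(-3) = 1482/1667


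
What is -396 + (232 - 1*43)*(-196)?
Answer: -37440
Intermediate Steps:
-396 + (232 - 1*43)*(-196) = -396 + (232 - 43)*(-196) = -396 + 189*(-196) = -396 - 37044 = -37440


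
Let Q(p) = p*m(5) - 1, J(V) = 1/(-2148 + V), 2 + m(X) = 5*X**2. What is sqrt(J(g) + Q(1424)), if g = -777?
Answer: sqrt(6660116762)/195 ≈ 418.51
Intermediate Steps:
m(X) = -2 + 5*X**2
Q(p) = -1 + 123*p (Q(p) = p*(-2 + 5*5**2) - 1 = p*(-2 + 5*25) - 1 = p*(-2 + 125) - 1 = p*123 - 1 = 123*p - 1 = -1 + 123*p)
sqrt(J(g) + Q(1424)) = sqrt(1/(-2148 - 777) + (-1 + 123*1424)) = sqrt(1/(-2925) + (-1 + 175152)) = sqrt(-1/2925 + 175151) = sqrt(512316674/2925) = sqrt(6660116762)/195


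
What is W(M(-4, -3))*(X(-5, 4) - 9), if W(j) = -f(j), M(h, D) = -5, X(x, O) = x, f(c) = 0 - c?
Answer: 70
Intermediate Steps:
f(c) = -c
W(j) = j (W(j) = -(-1)*j = j)
W(M(-4, -3))*(X(-5, 4) - 9) = -5*(-5 - 9) = -5*(-14) = 70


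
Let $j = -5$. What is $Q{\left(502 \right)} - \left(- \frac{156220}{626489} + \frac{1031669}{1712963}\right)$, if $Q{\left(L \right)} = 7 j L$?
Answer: $- \frac{18855667749456271}{1073152476907} \approx -17570.0$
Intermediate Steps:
$Q{\left(L \right)} = - 35 L$ ($Q{\left(L \right)} = 7 \left(-5\right) L = - 35 L$)
$Q{\left(502 \right)} - \left(- \frac{156220}{626489} + \frac{1031669}{1712963}\right) = \left(-35\right) 502 - \left(- \frac{156220}{626489} + \frac{1031669}{1712963}\right) = -17570 - \frac{378730200281}{1073152476907} = - \frac{18855667749456271}{1073152476907}$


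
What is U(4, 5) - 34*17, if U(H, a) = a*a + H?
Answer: -549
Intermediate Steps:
U(H, a) = H + a² (U(H, a) = a² + H = H + a²)
U(4, 5) - 34*17 = (4 + 5²) - 34*17 = (4 + 25) - 578 = 29 - 578 = -549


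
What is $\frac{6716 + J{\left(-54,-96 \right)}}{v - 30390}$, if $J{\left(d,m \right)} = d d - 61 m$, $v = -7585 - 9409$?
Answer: $- \frac{1936}{5923} \approx -0.32686$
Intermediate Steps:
$v = -16994$
$J{\left(d,m \right)} = d^{2} - 61 m$
$\frac{6716 + J{\left(-54,-96 \right)}}{v - 30390} = \frac{6716 + \left(\left(-54\right)^{2} - -5856\right)}{-16994 - 30390} = \frac{6716 + \left(2916 + 5856\right)}{-47384} = \left(6716 + 8772\right) \left(- \frac{1}{47384}\right) = 15488 \left(- \frac{1}{47384}\right) = - \frac{1936}{5923}$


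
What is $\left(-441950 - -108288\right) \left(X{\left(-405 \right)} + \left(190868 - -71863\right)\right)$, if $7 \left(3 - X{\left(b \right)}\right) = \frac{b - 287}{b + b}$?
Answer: $- \frac{35504046030304}{405} \approx -8.7664 \cdot 10^{10}$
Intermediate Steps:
$X{\left(b \right)} = 3 - \frac{-287 + b}{14 b}$ ($X{\left(b \right)} = 3 - \frac{\left(b - 287\right) \frac{1}{b + b}}{7} = 3 - \frac{\left(-287 + b\right) \frac{1}{2 b}}{7} = 3 - \frac{\frac{1}{2} \frac{1}{b} \left(-287 + b\right)}{7} = 3 - \frac{-287 + b}{14 b}$)
$\left(-441950 - -108288\right) \left(X{\left(-405 \right)} + \left(190868 - -71863\right)\right) = \left(-441950 - -108288\right) \left(\frac{41 \left(7 - 405\right)}{14 \left(-405\right)} + \left(190868 - -71863\right)\right) = \left(-441950 + 108288\right) \left(\frac{41}{14} \left(- \frac{1}{405}\right) \left(-398\right) + \left(190868 + 71863\right)\right) = - 333662 \left(\frac{8159}{2835} + 262731\right) = \left(-333662\right) \frac{744850544}{2835} = - \frac{35504046030304}{405}$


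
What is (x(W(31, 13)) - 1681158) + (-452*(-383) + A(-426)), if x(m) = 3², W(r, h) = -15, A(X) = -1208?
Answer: -1509241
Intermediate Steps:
x(m) = 9
(x(W(31, 13)) - 1681158) + (-452*(-383) + A(-426)) = (9 - 1681158) + (-452*(-383) - 1208) = -1681149 + (173116 - 1208) = -1681149 + 171908 = -1509241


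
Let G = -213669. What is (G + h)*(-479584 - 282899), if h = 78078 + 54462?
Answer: 61859483307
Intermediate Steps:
h = 132540
(G + h)*(-479584 - 282899) = (-213669 + 132540)*(-479584 - 282899) = -81129*(-762483) = 61859483307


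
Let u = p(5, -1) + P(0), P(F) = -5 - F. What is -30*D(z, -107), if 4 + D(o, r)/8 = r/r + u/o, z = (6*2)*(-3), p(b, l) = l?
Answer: 680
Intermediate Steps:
z = -36 (z = 12*(-3) = -36)
u = -6 (u = -1 + (-5 - 1*0) = -1 + (-5 + 0) = -1 - 5 = -6)
D(o, r) = -24 - 48/o (D(o, r) = -32 + 8*(r/r - 6/o) = -32 + 8*(1 - 6/o) = -32 + (8 - 48/o) = -24 - 48/o)
-30*D(z, -107) = -30*(-24 - 48/(-36)) = -30*(-24 - 48*(-1/36)) = -30*(-24 + 4/3) = -30*(-68/3) = 680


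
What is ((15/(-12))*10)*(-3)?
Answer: 75/2 ≈ 37.500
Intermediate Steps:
((15/(-12))*10)*(-3) = ((15*(-1/12))*10)*(-3) = -5/4*10*(-3) = -25/2*(-3) = 75/2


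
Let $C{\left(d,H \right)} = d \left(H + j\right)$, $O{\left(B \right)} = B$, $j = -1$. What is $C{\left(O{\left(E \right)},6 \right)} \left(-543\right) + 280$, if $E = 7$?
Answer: $-18725$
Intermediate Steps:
$C{\left(d,H \right)} = d \left(-1 + H\right)$ ($C{\left(d,H \right)} = d \left(H - 1\right) = d \left(-1 + H\right)$)
$C{\left(O{\left(E \right)},6 \right)} \left(-543\right) + 280 = 7 \left(-1 + 6\right) \left(-543\right) + 280 = 7 \cdot 5 \left(-543\right) + 280 = 35 \left(-543\right) + 280 = -19005 + 280 = -18725$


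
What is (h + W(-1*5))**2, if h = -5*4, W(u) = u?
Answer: 625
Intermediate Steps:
h = -20
(h + W(-1*5))**2 = (-20 - 1*5)**2 = (-20 - 5)**2 = (-25)**2 = 625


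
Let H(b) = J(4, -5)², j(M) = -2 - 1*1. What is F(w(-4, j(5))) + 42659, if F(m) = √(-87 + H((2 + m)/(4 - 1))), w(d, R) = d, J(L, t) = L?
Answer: 42659 + I*√71 ≈ 42659.0 + 8.4261*I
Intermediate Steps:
j(M) = -3 (j(M) = -2 - 1 = -3)
H(b) = 16 (H(b) = 4² = 16)
F(m) = I*√71 (F(m) = √(-87 + 16) = √(-71) = I*√71)
F(w(-4, j(5))) + 42659 = I*√71 + 42659 = 42659 + I*√71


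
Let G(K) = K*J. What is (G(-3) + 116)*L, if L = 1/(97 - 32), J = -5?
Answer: 131/65 ≈ 2.0154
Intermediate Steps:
L = 1/65 ≈ 0.015385
G(K) = -5*K (G(K) = K*(-5) = -5*K)
(G(-3) + 116)*L = (-5*(-3) + 116)*(1/65) = (15 + 116)*(1/65) = 131*(1/65) = 131/65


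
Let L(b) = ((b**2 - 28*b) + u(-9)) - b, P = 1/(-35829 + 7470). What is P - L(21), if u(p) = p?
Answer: 5019542/28359 ≈ 177.00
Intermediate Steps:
P = -1/28359 (P = 1/(-28359) = -1/28359 ≈ -3.5262e-5)
L(b) = -9 + b**2 - 29*b (L(b) = ((b**2 - 28*b) - 9) - b = (-9 + b**2 - 28*b) - b = -9 + b**2 - 29*b)
P - L(21) = -1/28359 - (-9 + 21**2 - 29*21) = -1/28359 - (-9 + 441 - 609) = -1/28359 - 1*(-177) = -1/28359 + 177 = 5019542/28359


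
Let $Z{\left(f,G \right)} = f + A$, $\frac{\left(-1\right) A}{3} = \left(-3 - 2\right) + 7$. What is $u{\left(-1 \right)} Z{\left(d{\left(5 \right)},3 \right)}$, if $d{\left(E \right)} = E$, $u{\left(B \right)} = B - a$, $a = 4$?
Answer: $5$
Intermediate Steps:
$A = -6$ ($A = - 3 \left(\left(-3 - 2\right) + 7\right) = - 3 \left(-5 + 7\right) = \left(-3\right) 2 = -6$)
$u{\left(B \right)} = -4 + B$ ($u{\left(B \right)} = B - 4 = -4 + B$)
$Z{\left(f,G \right)} = -6 + f$ ($Z{\left(f,G \right)} = f - 6 = -6 + f$)
$u{\left(-1 \right)} Z{\left(d{\left(5 \right)},3 \right)} = \left(-4 - 1\right) \left(-6 + 5\right) = \left(-5\right) \left(-1\right) = 5$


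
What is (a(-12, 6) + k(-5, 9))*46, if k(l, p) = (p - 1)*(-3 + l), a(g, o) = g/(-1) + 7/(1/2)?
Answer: -1748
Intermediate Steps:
a(g, o) = 14 - g (a(g, o) = g*(-1) + 7/(½) = -g + 7*2 = -g + 14 = 14 - g)
k(l, p) = (-1 + p)*(-3 + l)
(a(-12, 6) + k(-5, 9))*46 = ((14 - 1*(-12)) + (3 - 1*(-5) - 3*9 - 5*9))*46 = ((14 + 12) + (3 + 5 - 27 - 45))*46 = (26 - 64)*46 = -38*46 = -1748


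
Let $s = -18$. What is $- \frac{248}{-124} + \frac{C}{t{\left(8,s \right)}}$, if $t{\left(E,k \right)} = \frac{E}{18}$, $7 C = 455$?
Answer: $\frac{593}{4} \approx 148.25$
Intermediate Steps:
$C = 65$ ($C = \frac{1}{7} \cdot 455 = 65$)
$t{\left(E,k \right)} = \frac{E}{18}$ ($t{\left(E,k \right)} = E \frac{1}{18} = \frac{E}{18}$)
$- \frac{248}{-124} + \frac{C}{t{\left(8,s \right)}} = - \frac{248}{-124} + \frac{65}{\frac{1}{18} \cdot 8} = \left(-248\right) \left(- \frac{1}{124}\right) + \frac{65}{\frac{4}{9}} = 2 + 65 \cdot \frac{9}{4} = 2 + \frac{585}{4} = \frac{593}{4}$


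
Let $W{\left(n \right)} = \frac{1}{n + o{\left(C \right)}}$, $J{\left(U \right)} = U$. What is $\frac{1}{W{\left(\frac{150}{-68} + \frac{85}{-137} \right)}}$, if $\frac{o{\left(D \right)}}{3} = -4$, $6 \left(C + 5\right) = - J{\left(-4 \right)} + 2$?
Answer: $- \frac{69061}{4658} \approx -14.826$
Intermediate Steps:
$C = -4$ ($C = -5 + \frac{\left(-1\right) \left(-4\right) + 2}{6} = -5 + \frac{4 + 2}{6} = -5 + \frac{1}{6} \cdot 6 = -5 + 1 = -4$)
$o{\left(D \right)} = -12$ ($o{\left(D \right)} = 3 \left(-4\right) = -12$)
$W{\left(n \right)} = \frac{1}{-12 + n}$ ($W{\left(n \right)} = \frac{1}{n - 12} = \frac{1}{-12 + n}$)
$\frac{1}{W{\left(\frac{150}{-68} + \frac{85}{-137} \right)}} = \frac{1}{\frac{1}{-12 + \left(\frac{150}{-68} + \frac{85}{-137}\right)}} = \frac{1}{\frac{1}{-12 + \left(150 \left(- \frac{1}{68}\right) + 85 \left(- \frac{1}{137}\right)\right)}} = \frac{1}{\frac{1}{-12 - \frac{13165}{4658}}} = \frac{1}{\frac{1}{- \frac{69061}{4658}}} = \frac{1}{- \frac{4658}{69061}} = - \frac{69061}{4658}$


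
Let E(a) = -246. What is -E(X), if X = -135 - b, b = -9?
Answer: 246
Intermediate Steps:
X = -126 (X = -135 - 1*(-9) = -135 + 9 = -126)
-E(X) = -1*(-246) = 246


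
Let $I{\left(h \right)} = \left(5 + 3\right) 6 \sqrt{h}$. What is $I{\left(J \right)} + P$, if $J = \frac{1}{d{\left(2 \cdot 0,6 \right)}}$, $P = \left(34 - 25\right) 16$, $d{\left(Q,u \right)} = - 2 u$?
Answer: $144 + 8 i \sqrt{3} \approx 144.0 + 13.856 i$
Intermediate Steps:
$P = 144$ ($P = 9 \cdot 16 = 144$)
$J = - \frac{1}{12}$ ($J = \frac{1}{\left(-2\right) 6} = \frac{1}{-12} = - \frac{1}{12} \approx -0.083333$)
$I{\left(h \right)} = 48 \sqrt{h}$ ($I{\left(h \right)} = 8 \cdot 6 \sqrt{h} = 48 \sqrt{h}$)
$I{\left(J \right)} + P = 48 \sqrt{- \frac{1}{12}} + 144 = 48 \frac{i \sqrt{3}}{6} + 144 = 8 i \sqrt{3} + 144 = 144 + 8 i \sqrt{3}$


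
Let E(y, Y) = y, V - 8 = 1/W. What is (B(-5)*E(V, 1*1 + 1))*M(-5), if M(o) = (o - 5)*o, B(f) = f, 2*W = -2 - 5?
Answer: -13500/7 ≈ -1928.6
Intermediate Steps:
W = -7/2 (W = (-2 - 5)/2 = (½)*(-7) = -7/2 ≈ -3.5000)
V = 54/7 (V = 8 + 1/(-7/2) = 8 - 2/7 = 54/7 ≈ 7.7143)
M(o) = o*(-5 + o) (M(o) = (-5 + o)*o = o*(-5 + o))
(B(-5)*E(V, 1*1 + 1))*M(-5) = (-5*54/7)*(-5*(-5 - 5)) = -(-1350)*(-10)/7 = -270/7*50 = -13500/7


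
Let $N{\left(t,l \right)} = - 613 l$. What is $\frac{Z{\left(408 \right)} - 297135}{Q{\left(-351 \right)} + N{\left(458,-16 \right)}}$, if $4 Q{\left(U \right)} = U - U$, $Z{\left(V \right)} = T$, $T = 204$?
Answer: $- \frac{296931}{9808} \approx -30.274$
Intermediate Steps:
$Z{\left(V \right)} = 204$
$Q{\left(U \right)} = 0$ ($Q{\left(U \right)} = \frac{U - U}{4} = \frac{1}{4} \cdot 0 = 0$)
$\frac{Z{\left(408 \right)} - 297135}{Q{\left(-351 \right)} + N{\left(458,-16 \right)}} = \frac{204 - 297135}{0 - -9808} = - \frac{296931}{0 + 9808} = - \frac{296931}{9808}$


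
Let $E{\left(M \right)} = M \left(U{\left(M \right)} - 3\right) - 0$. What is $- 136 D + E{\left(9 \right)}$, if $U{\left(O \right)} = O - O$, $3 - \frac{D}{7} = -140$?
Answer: $-136163$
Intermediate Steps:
$D = 1001$ ($D = 21 - -980 = 21 + 980 = 1001$)
$U{\left(O \right)} = 0$
$E{\left(M \right)} = - 3 M$ ($E{\left(M \right)} = M \left(0 - 3\right) - 0 = M \left(-3\right) + 0 = - 3 M + 0 = - 3 M$)
$- 136 D + E{\left(9 \right)} = \left(-136\right) 1001 - 27 = -136136 - 27 = -136163$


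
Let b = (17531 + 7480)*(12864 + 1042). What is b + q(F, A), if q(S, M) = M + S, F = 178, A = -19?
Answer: 347803125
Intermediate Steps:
b = 347802966 (b = 25011*13906 = 347802966)
b + q(F, A) = 347802966 + (-19 + 178) = 347802966 + 159 = 347803125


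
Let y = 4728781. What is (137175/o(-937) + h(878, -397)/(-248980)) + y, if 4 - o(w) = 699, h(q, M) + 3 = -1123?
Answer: 81823931285017/17304110 ≈ 4.7286e+6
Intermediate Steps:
h(q, M) = -1126 (h(q, M) = -3 - 1123 = -1126)
o(w) = -695 (o(w) = 4 - 1*699 = 4 - 699 = -695)
(137175/o(-937) + h(878, -397)/(-248980)) + y = (137175/(-695) - 1126/(-248980)) + 4728781 = (137175*(-1/695) - 1126*(-1/248980)) + 4728781 = (-27435/139 + 563/124490) + 4728781 = -3415304893/17304110 + 4728781 = 81823931285017/17304110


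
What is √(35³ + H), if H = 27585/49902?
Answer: √11863234813130/16634 ≈ 207.06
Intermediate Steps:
H = 9195/16634 (H = 27585*(1/49902) = 9195/16634 ≈ 0.55278)
√(35³ + H) = √(35³ + 9195/16634) = √(42875 + 9195/16634) = √(713191945/16634) = √11863234813130/16634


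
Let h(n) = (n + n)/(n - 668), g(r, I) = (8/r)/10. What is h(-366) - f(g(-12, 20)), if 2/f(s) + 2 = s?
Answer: 26856/16027 ≈ 1.6757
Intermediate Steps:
g(r, I) = 4/(5*r) (g(r, I) = (8/r)*(⅒) = 4/(5*r))
h(n) = 2*n/(-668 + n) (h(n) = (2*n)/(-668 + n) = 2*n/(-668 + n))
f(s) = 2/(-2 + s)
h(-366) - f(g(-12, 20)) = 2*(-366)/(-668 - 366) - 2/(-2 + (⅘)/(-12)) = 2*(-366)/(-1034) - 2/(-2 + (⅘)*(-1/12)) = 2*(-366)*(-1/1034) - 2/(-2 - 1/15) = 366/517 - 2/(-31/15) = 366/517 - 2*(-15)/31 = 366/517 - 1*(-30/31) = 366/517 + 30/31 = 26856/16027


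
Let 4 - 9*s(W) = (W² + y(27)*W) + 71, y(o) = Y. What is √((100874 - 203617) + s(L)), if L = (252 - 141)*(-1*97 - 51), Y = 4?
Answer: 11*I*√2237506/3 ≈ 5484.7*I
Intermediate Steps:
y(o) = 4
L = -16428 (L = 111*(-97 - 51) = 111*(-148) = -16428)
s(W) = -67/9 - 4*W/9 - W²/9 (s(W) = 4/9 - ((W² + 4*W) + 71)/9 = 4/9 - (71 + W² + 4*W)/9 = 4/9 + (-71/9 - 4*W/9 - W²/9) = -67/9 - 4*W/9 - W²/9)
√((100874 - 203617) + s(L)) = √((100874 - 203617) + (-67/9 - 4/9*(-16428) - ⅑*(-16428)²)) = √(-102743 + (-67/9 + 21904/3 - ⅑*269879184)) = √(-102743 + (-67/9 + 21904/3 - 29986576)) = √(-102743 - 269813539/9) = √(-270738226/9) = 11*I*√2237506/3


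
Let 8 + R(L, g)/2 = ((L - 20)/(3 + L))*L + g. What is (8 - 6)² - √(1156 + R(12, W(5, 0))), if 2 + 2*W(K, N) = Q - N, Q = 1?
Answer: 4 - √28155/5 ≈ -29.559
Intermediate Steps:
W(K, N) = -½ - N/2 (W(K, N) = -1 + (1 - N)/2 = -1 + (½ - N/2) = -½ - N/2)
R(L, g) = -16 + 2*g + 2*L*(-20 + L)/(3 + L) (R(L, g) = -16 + 2*(((L - 20)/(3 + L))*L + g) = -16 + 2*(((-20 + L)/(3 + L))*L + g) = -16 + 2*(L*(-20 + L)/(3 + L) + g) = -16 + 2*(g + L*(-20 + L)/(3 + L)) = -16 + (2*g + 2*L*(-20 + L)/(3 + L)) = -16 + 2*g + 2*L*(-20 + L)/(3 + L))
(8 - 6)² - √(1156 + R(12, W(5, 0))) = (8 - 6)² - √(1156 + 2*(-24 + 12² - 28*12 + 3*(-½ - ½*0) + 12*(-½ - ½*0))/(3 + 12)) = 2² - √(1156 + 2*(-24 + 144 - 336 + 3*(-½ + 0) + 12*(-½ + 0))/15) = 4 - √(1156 + 2*(1/15)*(-24 + 144 - 336 + 3*(-½) + 12*(-½))) = 4 - √(1156 + 2*(1/15)*(-24 + 144 - 336 - 3/2 - 6)) = 4 - √(1156 + 2*(1/15)*(-447/2)) = 4 - √(1156 - 149/5) = 4 - √(5631/5) = 4 - √28155/5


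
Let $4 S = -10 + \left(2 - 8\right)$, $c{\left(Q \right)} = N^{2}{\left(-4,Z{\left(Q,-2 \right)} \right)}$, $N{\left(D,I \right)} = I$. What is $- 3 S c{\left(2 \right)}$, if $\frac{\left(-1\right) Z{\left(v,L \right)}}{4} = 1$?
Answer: $192$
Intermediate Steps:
$Z{\left(v,L \right)} = -4$ ($Z{\left(v,L \right)} = \left(-4\right) 1 = -4$)
$c{\left(Q \right)} = 16$ ($c{\left(Q \right)} = \left(-4\right)^{2} = 16$)
$S = -4$ ($S = \frac{-10 + \left(2 - 8\right)}{4} = \frac{-10 - 6}{4} = \frac{1}{4} \left(-16\right) = -4$)
$- 3 S c{\left(2 \right)} = \left(-3\right) \left(-4\right) 16 = 12 \cdot 16 = 192$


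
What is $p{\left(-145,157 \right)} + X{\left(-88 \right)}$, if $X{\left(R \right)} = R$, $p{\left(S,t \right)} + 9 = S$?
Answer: $-242$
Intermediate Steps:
$p{\left(S,t \right)} = -9 + S$
$p{\left(-145,157 \right)} + X{\left(-88 \right)} = \left(-9 - 145\right) - 88 = -154 - 88 = -242$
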